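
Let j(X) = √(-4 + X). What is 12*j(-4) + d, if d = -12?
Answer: -12 + 24*I*√2 ≈ -12.0 + 33.941*I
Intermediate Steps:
12*j(-4) + d = 12*√(-4 - 4) - 12 = 12*√(-8) - 12 = 12*(2*I*√2) - 12 = 24*I*√2 - 12 = -12 + 24*I*√2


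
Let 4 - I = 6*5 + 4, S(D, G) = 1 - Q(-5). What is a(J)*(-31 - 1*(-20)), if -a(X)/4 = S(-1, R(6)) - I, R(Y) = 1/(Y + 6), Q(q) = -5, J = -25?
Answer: 1584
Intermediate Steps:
R(Y) = 1/(6 + Y)
S(D, G) = 6 (S(D, G) = 1 - 1*(-5) = 1 + 5 = 6)
I = -30 (I = 4 - (6*5 + 4) = 4 - (30 + 4) = 4 - 1*34 = 4 - 34 = -30)
a(X) = -144 (a(X) = -4*(6 - 1*(-30)) = -4*(6 + 30) = -4*36 = -144)
a(J)*(-31 - 1*(-20)) = -144*(-31 - 1*(-20)) = -144*(-31 + 20) = -144*(-11) = 1584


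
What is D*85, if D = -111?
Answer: -9435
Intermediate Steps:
D*85 = -111*85 = -9435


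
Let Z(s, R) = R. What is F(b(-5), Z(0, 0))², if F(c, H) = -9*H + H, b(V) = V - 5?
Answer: 0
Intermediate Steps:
b(V) = -5 + V
F(c, H) = -8*H
F(b(-5), Z(0, 0))² = (-8*0)² = 0² = 0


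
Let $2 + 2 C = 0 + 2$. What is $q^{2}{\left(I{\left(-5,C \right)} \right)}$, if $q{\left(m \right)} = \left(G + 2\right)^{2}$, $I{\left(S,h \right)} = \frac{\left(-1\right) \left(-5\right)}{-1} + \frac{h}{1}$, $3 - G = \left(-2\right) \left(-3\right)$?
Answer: $1$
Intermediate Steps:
$G = -3$ ($G = 3 - \left(-2\right) \left(-3\right) = 3 - 6 = -3$)
$C = 0$ ($C = -1 + \frac{0 + 2}{2} = -1 + \frac{1}{2} \cdot 2 = -1 + 1 = 0$)
$I{\left(S,h \right)} = -5 + h$ ($I{\left(S,h \right)} = 5 \left(-1\right) + h 1 = -5 + h$)
$q{\left(m \right)} = 1$ ($q{\left(m \right)} = \left(-3 + 2\right)^{2} = \left(-1\right)^{2} = 1$)
$q^{2}{\left(I{\left(-5,C \right)} \right)} = 1^{2} = 1$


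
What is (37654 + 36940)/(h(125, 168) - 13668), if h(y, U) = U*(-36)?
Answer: -37297/9858 ≈ -3.7834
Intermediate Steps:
h(y, U) = -36*U
(37654 + 36940)/(h(125, 168) - 13668) = (37654 + 36940)/(-36*168 - 13668) = 74594/(-6048 - 13668) = 74594/(-19716) = 74594*(-1/19716) = -37297/9858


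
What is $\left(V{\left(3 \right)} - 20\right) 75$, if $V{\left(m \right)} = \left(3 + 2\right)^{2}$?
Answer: $375$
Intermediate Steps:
$V{\left(m \right)} = 25$ ($V{\left(m \right)} = 5^{2} = 25$)
$\left(V{\left(3 \right)} - 20\right) 75 = \left(25 - 20\right) 75 = 5 \cdot 75 = 375$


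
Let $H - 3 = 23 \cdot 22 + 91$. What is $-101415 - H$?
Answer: $-102015$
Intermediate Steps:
$H = 600$ ($H = 3 + \left(23 \cdot 22 + 91\right) = 3 + \left(506 + 91\right) = 3 + 597 = 600$)
$-101415 - H = -101415 - 600 = -102015$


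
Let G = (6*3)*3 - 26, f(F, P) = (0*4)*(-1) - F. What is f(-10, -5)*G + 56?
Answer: 336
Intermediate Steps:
f(F, P) = -F (f(F, P) = 0*(-1) - F = 0 - F = -F)
G = 28 (G = 18*3 - 26 = 54 - 26 = 28)
f(-10, -5)*G + 56 = -1*(-10)*28 + 56 = 10*28 + 56 = 280 + 56 = 336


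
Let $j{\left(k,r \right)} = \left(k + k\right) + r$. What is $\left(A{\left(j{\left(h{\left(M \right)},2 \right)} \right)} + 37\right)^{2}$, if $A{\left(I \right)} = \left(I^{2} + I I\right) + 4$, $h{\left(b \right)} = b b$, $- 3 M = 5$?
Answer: $\frac{157979761}{6561} \approx 24079.0$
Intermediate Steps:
$M = - \frac{5}{3}$ ($M = \left(- \frac{1}{3}\right) 5 = - \frac{5}{3} \approx -1.6667$)
$h{\left(b \right)} = b^{2}$
$j{\left(k,r \right)} = r + 2 k$ ($j{\left(k,r \right)} = 2 k + r = r + 2 k$)
$A{\left(I \right)} = 4 + 2 I^{2}$ ($A{\left(I \right)} = \left(I^{2} + I^{2}\right) + 4 = 2 I^{2} + 4 = 4 + 2 I^{2}$)
$\left(A{\left(j{\left(h{\left(M \right)},2 \right)} \right)} + 37\right)^{2} = \left(\left(4 + 2 \left(2 + 2 \left(- \frac{5}{3}\right)^{2}\right)^{2}\right) + 37\right)^{2} = \left(\left(4 + 2 \left(2 + 2 \cdot \frac{25}{9}\right)^{2}\right) + 37\right)^{2} = \left(\left(4 + 2 \left(2 + \frac{50}{9}\right)^{2}\right) + 37\right)^{2} = \left(\left(4 + 2 \left(\frac{68}{9}\right)^{2}\right) + 37\right)^{2} = \left(\left(4 + 2 \cdot \frac{4624}{81}\right) + 37\right)^{2} = \left(\left(4 + \frac{9248}{81}\right) + 37\right)^{2} = \left(\frac{9572}{81} + 37\right)^{2} = \left(\frac{12569}{81}\right)^{2} = \frac{157979761}{6561}$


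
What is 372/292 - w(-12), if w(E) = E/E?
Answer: 20/73 ≈ 0.27397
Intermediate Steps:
w(E) = 1
372/292 - w(-12) = 372/292 - 1*1 = 372*(1/292) - 1 = 93/73 - 1 = 20/73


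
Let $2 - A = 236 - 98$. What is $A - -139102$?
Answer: $138966$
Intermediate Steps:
$A = -136$ ($A = 2 - \left(236 - 98\right) = 2 - 138 = -136$)
$A - -139102 = -136 - -139102 = -136 + 139102 = 138966$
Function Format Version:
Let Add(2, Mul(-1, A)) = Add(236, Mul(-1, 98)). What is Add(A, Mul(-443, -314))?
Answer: 138966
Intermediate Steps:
A = -136 (A = Add(2, Mul(-1, Add(236, Mul(-1, 98)))) = Add(2, Mul(-1, Add(236, -98))) = Add(2, Mul(-1, 138)) = Add(2, -138) = -136)
Add(A, Mul(-443, -314)) = Add(-136, Mul(-443, -314)) = Add(-136, 139102) = 138966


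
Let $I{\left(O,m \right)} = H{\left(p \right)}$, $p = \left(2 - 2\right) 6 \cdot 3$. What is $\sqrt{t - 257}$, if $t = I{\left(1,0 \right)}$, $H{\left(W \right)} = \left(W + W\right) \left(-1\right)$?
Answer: $i \sqrt{257} \approx 16.031 i$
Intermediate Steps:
$p = 0$ ($p = \left(2 - 2\right) 6 \cdot 3 = 0 \cdot 6 \cdot 3 = 0 \cdot 3 = 0$)
$H{\left(W \right)} = - 2 W$ ($H{\left(W \right)} = 2 W \left(-1\right) = - 2 W$)
$I{\left(O,m \right)} = 0$ ($I{\left(O,m \right)} = \left(-2\right) 0 = 0$)
$t = 0$
$\sqrt{t - 257} = \sqrt{0 - 257} = \sqrt{-257} = i \sqrt{257}$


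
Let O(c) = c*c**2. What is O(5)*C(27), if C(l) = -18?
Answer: -2250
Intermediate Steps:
O(c) = c**3
O(5)*C(27) = 5**3*(-18) = 125*(-18) = -2250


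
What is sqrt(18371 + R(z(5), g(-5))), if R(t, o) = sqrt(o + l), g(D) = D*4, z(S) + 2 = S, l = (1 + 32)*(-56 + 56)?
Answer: sqrt(18371 + 2*I*sqrt(5)) ≈ 135.54 + 0.016*I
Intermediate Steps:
l = 0 (l = 33*0 = 0)
z(S) = -2 + S
g(D) = 4*D
R(t, o) = sqrt(o) (R(t, o) = sqrt(o + 0) = sqrt(o))
sqrt(18371 + R(z(5), g(-5))) = sqrt(18371 + sqrt(4*(-5))) = sqrt(18371 + sqrt(-20)) = sqrt(18371 + 2*I*sqrt(5))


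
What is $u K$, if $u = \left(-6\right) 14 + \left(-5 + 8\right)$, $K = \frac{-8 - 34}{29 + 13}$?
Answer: $81$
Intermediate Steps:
$K = -1$ ($K = - \frac{42}{42} = \left(-42\right) \frac{1}{42} = -1$)
$u = -81$ ($u = -84 + 3 = -81$)
$u K = \left(-81\right) \left(-1\right) = 81$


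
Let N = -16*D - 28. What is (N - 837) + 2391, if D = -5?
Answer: 1606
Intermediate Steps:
N = 52 (N = -16*(-5) - 28 = 80 - 28 = 52)
(N - 837) + 2391 = (52 - 837) + 2391 = -785 + 2391 = 1606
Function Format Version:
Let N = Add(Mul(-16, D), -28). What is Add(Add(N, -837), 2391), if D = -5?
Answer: 1606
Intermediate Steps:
N = 52 (N = Add(Mul(-16, -5), -28) = Add(80, -28) = 52)
Add(Add(N, -837), 2391) = Add(Add(52, -837), 2391) = Add(-785, 2391) = 1606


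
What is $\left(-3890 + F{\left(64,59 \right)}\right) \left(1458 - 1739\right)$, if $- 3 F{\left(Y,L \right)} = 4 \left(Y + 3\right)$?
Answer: $\frac{3354578}{3} \approx 1.1182 \cdot 10^{6}$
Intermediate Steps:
$F{\left(Y,L \right)} = -4 - \frac{4 Y}{3}$ ($F{\left(Y,L \right)} = - \frac{4 \left(Y + 3\right)}{3} = - \frac{4 \left(3 + Y\right)}{3} = - \frac{12 + 4 Y}{3} = -4 - \frac{4 Y}{3}$)
$\left(-3890 + F{\left(64,59 \right)}\right) \left(1458 - 1739\right) = \left(-3890 - \frac{268}{3}\right) \left(1458 - 1739\right) = \left(-3890 - \frac{268}{3}\right) \left(-281\right) = \left(- \frac{11938}{3}\right) \left(-281\right) = \frac{3354578}{3}$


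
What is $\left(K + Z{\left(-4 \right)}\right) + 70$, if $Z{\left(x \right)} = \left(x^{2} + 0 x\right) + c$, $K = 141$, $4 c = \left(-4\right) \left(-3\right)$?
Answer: $230$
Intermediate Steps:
$c = 3$ ($c = \frac{\left(-4\right) \left(-3\right)}{4} = \frac{1}{4} \cdot 12 = 3$)
$Z{\left(x \right)} = 3 + x^{2}$ ($Z{\left(x \right)} = \left(x^{2} + 0 x\right) + 3 = \left(x^{2} + 0\right) + 3 = x^{2} + 3 = 3 + x^{2}$)
$\left(K + Z{\left(-4 \right)}\right) + 70 = \left(141 + \left(3 + \left(-4\right)^{2}\right)\right) + 70 = \left(141 + \left(3 + 16\right)\right) + 70 = \left(141 + 19\right) + 70 = 160 + 70 = 230$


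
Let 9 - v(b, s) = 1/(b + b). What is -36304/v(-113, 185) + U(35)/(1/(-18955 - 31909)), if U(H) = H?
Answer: -3630993104/2035 ≈ -1.7843e+6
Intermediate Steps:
v(b, s) = 9 - 1/(2*b) (v(b, s) = 9 - 1/(b + b) = 9 - 1/(2*b))
-36304/v(-113, 185) + U(35)/(1/(-18955 - 31909)) = -36304/(9 - 1/2/(-113)) + 35/(1/(-18955 - 31909)) = -36304/(9 - 1/2*(-1/113)) + 35/(1/(-50864)) = -36304/(9 + 1/226) + 35/(-1/50864) = -36304/2035/226 + 35*(-50864) = -36304*226/2035 - 1780240 = -8204704/2035 - 1780240 = -3630993104/2035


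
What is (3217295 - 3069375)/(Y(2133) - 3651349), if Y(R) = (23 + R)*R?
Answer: 147920/947399 ≈ 0.15613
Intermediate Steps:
Y(R) = R*(23 + R)
(3217295 - 3069375)/(Y(2133) - 3651349) = (3217295 - 3069375)/(2133*(23 + 2133) - 3651349) = 147920/(2133*2156 - 3651349) = 147920/(4598748 - 3651349) = 147920/947399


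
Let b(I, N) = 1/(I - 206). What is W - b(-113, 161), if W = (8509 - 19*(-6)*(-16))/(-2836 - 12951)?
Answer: -2116728/5036053 ≈ -0.42031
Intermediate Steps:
b(I, N) = 1/(-206 + I)
W = -6685/15787 (W = (8509 + 114*(-16))/(-15787) = (8509 - 1824)*(-1/15787) = 6685*(-1/15787) = -6685/15787 ≈ -0.42345)
W - b(-113, 161) = -6685/15787 - 1/(-206 - 113) = -6685/15787 - 1/(-319) = -6685/15787 - 1*(-1/319) = -6685/15787 + 1/319 = -2116728/5036053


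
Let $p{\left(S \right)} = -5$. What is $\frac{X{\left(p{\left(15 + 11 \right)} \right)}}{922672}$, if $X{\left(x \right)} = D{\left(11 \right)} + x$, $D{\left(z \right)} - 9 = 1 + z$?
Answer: $\frac{1}{57667} \approx 1.7341 \cdot 10^{-5}$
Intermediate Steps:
$D{\left(z \right)} = 10 + z$ ($D{\left(z \right)} = 9 + \left(1 + z\right) = 10 + z$)
$X{\left(x \right)} = 21 + x$ ($X{\left(x \right)} = \left(10 + 11\right) + x = 21 + x$)
$\frac{X{\left(p{\left(15 + 11 \right)} \right)}}{922672} = \frac{21 - 5}{922672} = 16 \cdot \frac{1}{922672} = \frac{1}{57667}$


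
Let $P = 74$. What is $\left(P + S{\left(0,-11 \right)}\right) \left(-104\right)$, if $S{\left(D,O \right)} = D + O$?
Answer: $-6552$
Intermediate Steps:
$\left(P + S{\left(0,-11 \right)}\right) \left(-104\right) = \left(74 + \left(0 - 11\right)\right) \left(-104\right) = \left(74 - 11\right) \left(-104\right) = 63 \left(-104\right) = -6552$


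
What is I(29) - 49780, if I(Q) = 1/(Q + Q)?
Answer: -2887239/58 ≈ -49780.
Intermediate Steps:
I(Q) = 1/(2*Q)
I(29) - 49780 = (½)/29 - 49780 = (½)*(1/29) - 49780 = 1/58 - 49780 = -2887239/58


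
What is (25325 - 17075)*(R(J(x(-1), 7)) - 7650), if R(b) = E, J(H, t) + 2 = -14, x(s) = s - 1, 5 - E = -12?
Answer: -62972250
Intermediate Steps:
E = 17 (E = 5 - 1*(-12) = 5 + 12 = 17)
x(s) = -1 + s
J(H, t) = -16 (J(H, t) = -2 - 14 = -16)
R(b) = 17
(25325 - 17075)*(R(J(x(-1), 7)) - 7650) = (25325 - 17075)*(17 - 7650) = 8250*(-7633) = -62972250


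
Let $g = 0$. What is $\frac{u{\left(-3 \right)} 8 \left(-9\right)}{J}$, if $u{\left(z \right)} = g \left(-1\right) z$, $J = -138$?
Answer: $0$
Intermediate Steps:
$u{\left(z \right)} = 0$ ($u{\left(z \right)} = 0 \left(-1\right) z = 0 z = 0$)
$\frac{u{\left(-3 \right)} 8 \left(-9\right)}{J} = \frac{0 \cdot 8 \left(-9\right)}{-138} = 0 \left(-9\right) \left(- \frac{1}{138}\right) = 0 \left(- \frac{1}{138}\right) = 0$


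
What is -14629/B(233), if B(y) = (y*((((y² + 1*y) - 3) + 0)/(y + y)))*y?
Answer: -29258/12702927 ≈ -0.0023033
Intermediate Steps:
B(y) = y*(-3/2 + y/2 + y²/2) (B(y) = (y*((((y² + y) - 3) + 0)/((2*y))))*y = (y*((((y + y²) - 3) + 0)*(1/(2*y))))*y = (y*(((-3 + y + y²) + 0)*(1/(2*y))))*y = (y*((-3 + y + y²)*(1/(2*y))))*y = (y*((-3 + y + y²)/(2*y)))*y = (-3/2 + y/2 + y²/2)*y = y*(-3/2 + y/2 + y²/2))
-14629/B(233) = -14629*2/(233*(-3 + 233 + 233²)) = -14629*2/(233*(-3 + 233 + 54289)) = -14629/((½)*233*54519) = -14629/12702927/2 = -14629*2/12702927 = -29258/12702927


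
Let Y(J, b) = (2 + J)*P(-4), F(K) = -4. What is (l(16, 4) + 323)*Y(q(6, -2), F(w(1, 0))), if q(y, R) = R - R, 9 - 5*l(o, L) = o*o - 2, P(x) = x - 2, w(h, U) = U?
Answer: -3288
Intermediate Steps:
P(x) = -2 + x
l(o, L) = 11/5 - o²/5 (l(o, L) = 9/5 - (o*o - 2)/5 = 9/5 - (o² - 2)/5 = 9/5 - (-2 + o²)/5 = 9/5 + (⅖ - o²/5) = 11/5 - o²/5)
q(y, R) = 0
Y(J, b) = -12 - 6*J (Y(J, b) = (2 + J)*(-2 - 4) = (2 + J)*(-6) = -12 - 6*J)
(l(16, 4) + 323)*Y(q(6, -2), F(w(1, 0))) = ((11/5 - ⅕*16²) + 323)*(-12 - 6*0) = ((11/5 - ⅕*256) + 323)*(-12 + 0) = ((11/5 - 256/5) + 323)*(-12) = (-49 + 323)*(-12) = 274*(-12) = -3288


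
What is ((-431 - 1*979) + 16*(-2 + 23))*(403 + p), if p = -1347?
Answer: 1013856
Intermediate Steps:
((-431 - 1*979) + 16*(-2 + 23))*(403 + p) = ((-431 - 1*979) + 16*(-2 + 23))*(403 - 1347) = ((-431 - 979) + 16*21)*(-944) = (-1410 + 336)*(-944) = -1074*(-944) = 1013856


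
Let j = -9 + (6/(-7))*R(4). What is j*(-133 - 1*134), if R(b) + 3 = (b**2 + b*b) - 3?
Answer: 58473/7 ≈ 8353.3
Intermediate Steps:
R(b) = -6 + 2*b**2 (R(b) = -3 + ((b**2 + b*b) - 3) = -3 + ((b**2 + b**2) - 3) = -3 + (2*b**2 - 3) = -3 + (-3 + 2*b**2) = -6 + 2*b**2)
j = -219/7 (j = -9 + (6/(-7))*(-6 + 2*4**2) = -9 + (6*(-1/7))*(-6 + 2*16) = -9 - 6*(-6 + 32)/7 = -9 - 6/7*26 = -9 - 156/7 = -219/7 ≈ -31.286)
j*(-133 - 1*134) = -219*(-133 - 1*134)/7 = -219*(-133 - 134)/7 = -219/7*(-267) = 58473/7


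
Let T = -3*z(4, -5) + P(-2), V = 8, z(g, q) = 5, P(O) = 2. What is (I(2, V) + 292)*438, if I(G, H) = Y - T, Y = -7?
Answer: 130524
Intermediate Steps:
T = -13 (T = -3*5 + 2 = -15 + 2 = -13)
I(G, H) = 6 (I(G, H) = -7 - 1*(-13) = -7 + 13 = 6)
(I(2, V) + 292)*438 = (6 + 292)*438 = 298*438 = 130524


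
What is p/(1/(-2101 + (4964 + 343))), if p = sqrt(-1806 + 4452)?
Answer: 67326*sqrt(6) ≈ 1.6491e+5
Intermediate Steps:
p = 21*sqrt(6) (p = sqrt(2646) = 21*sqrt(6) ≈ 51.439)
p/(1/(-2101 + (4964 + 343))) = (21*sqrt(6))/(1/(-2101 + (4964 + 343))) = (21*sqrt(6))/(1/(-2101 + 5307)) = (21*sqrt(6))/(1/3206) = (21*sqrt(6))*3206 = 67326*sqrt(6)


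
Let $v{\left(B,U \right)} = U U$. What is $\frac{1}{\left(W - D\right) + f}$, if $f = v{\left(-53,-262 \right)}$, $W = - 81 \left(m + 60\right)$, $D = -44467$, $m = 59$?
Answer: $\frac{1}{103472} \approx 9.6645 \cdot 10^{-6}$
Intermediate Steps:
$v{\left(B,U \right)} = U^{2}$
$W = -9639$ ($W = - 81 \left(59 + 60\right) = \left(-81\right) 119 = -9639$)
$f = 68644$ ($f = \left(-262\right)^{2} = 68644$)
$\frac{1}{\left(W - D\right) + f} = \frac{1}{\left(-9639 - -44467\right) + 68644} = \frac{1}{\left(-9639 + 44467\right) + 68644} = \frac{1}{34828 + 68644} = \frac{1}{103472}$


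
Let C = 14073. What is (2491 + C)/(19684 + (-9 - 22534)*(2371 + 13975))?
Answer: -8282/184234097 ≈ -4.4954e-5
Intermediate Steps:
(2491 + C)/(19684 + (-9 - 22534)*(2371 + 13975)) = (2491 + 14073)/(19684 + (-9 - 22534)*(2371 + 13975)) = 16564/(19684 - 22543*16346) = 16564/(19684 - 368487878) = 16564/(-368468194) = 16564*(-1/368468194) = -8282/184234097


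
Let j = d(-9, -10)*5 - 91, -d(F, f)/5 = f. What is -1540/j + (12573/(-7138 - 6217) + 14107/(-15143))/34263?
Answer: -3556993882612072/367245996919335 ≈ -9.6856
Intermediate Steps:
d(F, f) = -5*f
j = 159 (j = -5*(-10)*5 - 91 = 50*5 - 91 = 250 - 91 = 159)
-1540/j + (12573/(-7138 - 6217) + 14107/(-15143))/34263 = -1540/159 + (12573/(-7138 - 6217) + 14107/(-15143))/34263 = -1540*1/159 + (12573/(-13355) + 14107*(-1/15143))*(1/34263) = -1540/159 + (12573*(-1/13355) - 14107/15143)*(1/34263) = -1540/159 + (-12573/13355 - 14107/15143)*(1/34263) = -1540/159 - 378791924/202234765*1/34263 = -1540/159 - 378791924/6929169753195 = -3556993882612072/367245996919335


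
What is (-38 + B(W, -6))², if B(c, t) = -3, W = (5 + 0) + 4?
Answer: 1681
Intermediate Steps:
W = 9 (W = 5 + 4 = 9)
(-38 + B(W, -6))² = (-38 - 3)² = (-41)² = 1681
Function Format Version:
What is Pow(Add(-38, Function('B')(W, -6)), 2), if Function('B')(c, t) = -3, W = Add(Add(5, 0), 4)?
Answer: 1681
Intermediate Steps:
W = 9 (W = Add(5, 4) = 9)
Pow(Add(-38, Function('B')(W, -6)), 2) = Pow(Add(-38, -3), 2) = Pow(-41, 2) = 1681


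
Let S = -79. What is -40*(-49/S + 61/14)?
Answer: -110100/553 ≈ -199.10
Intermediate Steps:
-40*(-49/S + 61/14) = -40*(-49/(-79) + 61/14) = -40*(-49*(-1/79) + 61*(1/14)) = -40*(49/79 + 61/14) = -40*5505/1106 = -110100/553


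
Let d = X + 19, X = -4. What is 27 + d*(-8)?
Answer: -93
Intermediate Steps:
d = 15 (d = -4 + 19 = 15)
27 + d*(-8) = 27 + 15*(-8) = 27 - 120 = -93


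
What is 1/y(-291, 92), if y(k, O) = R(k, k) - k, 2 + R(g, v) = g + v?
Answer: -1/293 ≈ -0.0034130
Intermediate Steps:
R(g, v) = -2 + g + v (R(g, v) = -2 + (g + v) = -2 + g + v)
y(k, O) = -2 + k (y(k, O) = (-2 + k + k) - k = (-2 + 2*k) - k = -2 + k)
1/y(-291, 92) = 1/(-2 - 291) = 1/(-293) = -1/293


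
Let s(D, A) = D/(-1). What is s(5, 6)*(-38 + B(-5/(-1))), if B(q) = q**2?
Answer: 65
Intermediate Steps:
s(D, A) = -D (s(D, A) = D*(-1) = -D)
s(5, 6)*(-38 + B(-5/(-1))) = (-1*5)*(-38 + (-5/(-1))**2) = -5*(-38 + (-5*(-1))**2) = -5*(-38 + 5**2) = -5*(-38 + 25) = -5*(-13) = 65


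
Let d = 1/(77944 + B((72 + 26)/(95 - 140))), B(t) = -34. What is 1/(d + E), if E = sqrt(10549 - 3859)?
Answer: -77910/40608086588999 + 6069968100*sqrt(6690)/40608086588999 ≈ 0.012226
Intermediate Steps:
d = 1/77910 (d = 1/(77944 - 34) = 1/77910 ≈ 1.2835e-5)
E = sqrt(6690) ≈ 81.792
1/(d + E) = 1/(1/77910 + sqrt(6690))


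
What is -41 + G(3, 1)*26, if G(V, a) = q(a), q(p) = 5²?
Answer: 609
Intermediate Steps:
q(p) = 25
G(V, a) = 25
-41 + G(3, 1)*26 = -41 + 25*26 = -41 + 650 = 609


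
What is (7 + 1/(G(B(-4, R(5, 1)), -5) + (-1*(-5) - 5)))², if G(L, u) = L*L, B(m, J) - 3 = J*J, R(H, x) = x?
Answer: 12769/256 ≈ 49.879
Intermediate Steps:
B(m, J) = 3 + J² (B(m, J) = 3 + J*J = 3 + J²)
G(L, u) = L²
(7 + 1/(G(B(-4, R(5, 1)), -5) + (-1*(-5) - 5)))² = (7 + 1/((3 + 1²)² + (-1*(-5) - 5)))² = (7 + 1/((3 + 1)² + (5 - 5)))² = (7 + 1/(4² + 0))² = (7 + 1/(16 + 0))² = (7 + 1/16)² = (113/16)² = 12769/256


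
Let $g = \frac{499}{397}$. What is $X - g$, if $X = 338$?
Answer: $\frac{133687}{397} \approx 336.74$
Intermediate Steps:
$g = \frac{499}{397}$ ($g = 499 \cdot \frac{1}{397} = \frac{499}{397} \approx 1.2569$)
$X - g = 338 - \frac{499}{397} = \frac{133687}{397}$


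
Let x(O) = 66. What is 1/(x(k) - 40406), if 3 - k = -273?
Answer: -1/40340 ≈ -2.4789e-5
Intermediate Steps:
k = 276 (k = 3 - 1*(-273) = 3 + 273 = 276)
1/(x(k) - 40406) = 1/(66 - 40406) = 1/(-40340) = -1/40340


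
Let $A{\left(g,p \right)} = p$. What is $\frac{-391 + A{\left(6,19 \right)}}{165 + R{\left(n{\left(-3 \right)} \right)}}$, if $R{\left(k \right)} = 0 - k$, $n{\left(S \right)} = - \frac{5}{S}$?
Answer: $- \frac{558}{245} \approx -2.2775$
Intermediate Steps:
$R{\left(k \right)} = - k$
$\frac{-391 + A{\left(6,19 \right)}}{165 + R{\left(n{\left(-3 \right)} \right)}} = \frac{-391 + 19}{165 - - \frac{5}{-3}} = - \frac{372}{165 - \left(-5\right) \left(- \frac{1}{3}\right)} = - \frac{372}{165 - \frac{5}{3}} = - \frac{372}{\frac{490}{3}} = \left(-372\right) \frac{3}{490} = - \frac{558}{245}$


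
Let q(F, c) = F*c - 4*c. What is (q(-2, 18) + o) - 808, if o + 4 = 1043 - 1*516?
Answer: -393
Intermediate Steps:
q(F, c) = -4*c + F*c
o = 523 (o = -4 + (1043 - 1*516) = -4 + (1043 - 516) = -4 + 527 = 523)
(q(-2, 18) + o) - 808 = (18*(-4 - 2) + 523) - 808 = (18*(-6) + 523) - 808 = (-108 + 523) - 808 = 415 - 808 = -393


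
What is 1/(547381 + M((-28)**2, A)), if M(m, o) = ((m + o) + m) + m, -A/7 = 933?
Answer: 1/543202 ≈ 1.8409e-6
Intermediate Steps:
A = -6531 (A = -7*933 = -6531)
M(m, o) = o + 3*m (M(m, o) = (o + 2*m) + m = o + 3*m)
1/(547381 + M((-28)**2, A)) = 1/(547381 + (-6531 + 3*(-28)**2)) = 1/(547381 + (-6531 + 3*784)) = 1/(547381 + (-6531 + 2352)) = 1/(547381 - 4179) = 1/543202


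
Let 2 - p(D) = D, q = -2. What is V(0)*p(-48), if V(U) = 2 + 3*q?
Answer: -200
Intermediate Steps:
p(D) = 2 - D
V(U) = -4 (V(U) = 2 + 3*(-2) = 2 - 6 = -4)
V(0)*p(-48) = -4*(2 - 1*(-48)) = -4*(2 + 48) = -4*50 = -200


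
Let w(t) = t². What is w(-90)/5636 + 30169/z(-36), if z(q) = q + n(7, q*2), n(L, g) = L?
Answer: -42449396/40861 ≈ -1038.9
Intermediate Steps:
z(q) = 7 + q (z(q) = q + 7 = 7 + q)
w(-90)/5636 + 30169/z(-36) = (-90)²/5636 + 30169/(7 - 36) = 8100*(1/5636) + 30169/(-29) = 2025/1409 + 30169*(-1/29) = 2025/1409 - 30169/29 = -42449396/40861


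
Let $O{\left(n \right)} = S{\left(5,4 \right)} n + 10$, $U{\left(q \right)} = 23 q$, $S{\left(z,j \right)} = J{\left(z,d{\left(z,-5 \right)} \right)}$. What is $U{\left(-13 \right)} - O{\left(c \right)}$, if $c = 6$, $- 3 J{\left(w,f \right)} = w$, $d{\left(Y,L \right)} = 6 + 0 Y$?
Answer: $-299$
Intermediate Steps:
$d{\left(Y,L \right)} = 6$ ($d{\left(Y,L \right)} = 6 + 0 = 6$)
$J{\left(w,f \right)} = - \frac{w}{3}$
$S{\left(z,j \right)} = - \frac{z}{3}$
$O{\left(n \right)} = 10 - \frac{5 n}{3}$ ($O{\left(n \right)} = \left(- \frac{1}{3}\right) 5 n + 10 = - \frac{5 n}{3} + 10 = 10 - \frac{5 n}{3}$)
$U{\left(-13 \right)} - O{\left(c \right)} = 23 \left(-13\right) - \left(10 - 10\right) = -299 - \left(10 - 10\right) = -299 - 0 = -299 + 0 = -299$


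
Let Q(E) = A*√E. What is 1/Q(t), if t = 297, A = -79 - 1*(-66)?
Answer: -√33/1287 ≈ -0.0044635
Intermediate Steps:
A = -13 (A = -79 + 66 = -13)
Q(E) = -13*√E
1/Q(t) = 1/(-39*√33) = -√33/1287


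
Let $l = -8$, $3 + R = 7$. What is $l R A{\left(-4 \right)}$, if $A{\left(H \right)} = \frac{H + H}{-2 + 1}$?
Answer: $-256$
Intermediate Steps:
$R = 4$ ($R = -3 + 7 = 4$)
$A{\left(H \right)} = - 2 H$ ($A{\left(H \right)} = \frac{2 H}{-1} = 2 H \left(-1\right) = - 2 H$)
$l R A{\left(-4 \right)} = \left(-8\right) 4 \left(\left(-2\right) \left(-4\right)\right) = \left(-32\right) 8 = -256$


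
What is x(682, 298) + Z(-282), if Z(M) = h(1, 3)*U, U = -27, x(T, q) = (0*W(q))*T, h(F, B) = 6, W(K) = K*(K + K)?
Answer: -162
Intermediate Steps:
W(K) = 2*K² (W(K) = K*(2*K) = 2*K²)
x(T, q) = 0 (x(T, q) = (0*(2*q²))*T = 0*T = 0)
Z(M) = -162 (Z(M) = 6*(-27) = -162)
x(682, 298) + Z(-282) = 0 - 162 = -162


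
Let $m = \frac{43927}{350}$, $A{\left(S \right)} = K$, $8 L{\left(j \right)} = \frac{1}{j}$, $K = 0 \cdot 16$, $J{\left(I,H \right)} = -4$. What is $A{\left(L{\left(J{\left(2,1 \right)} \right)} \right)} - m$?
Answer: $- \frac{43927}{350} \approx -125.51$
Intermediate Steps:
$K = 0$
$L{\left(j \right)} = \frac{1}{8 j}$
$A{\left(S \right)} = 0$
$m = \frac{43927}{350}$ ($m = 43927 \cdot \frac{1}{350} = \frac{43927}{350} \approx 125.51$)
$A{\left(L{\left(J{\left(2,1 \right)} \right)} \right)} - m = 0 - \frac{43927}{350} = - \frac{43927}{350}$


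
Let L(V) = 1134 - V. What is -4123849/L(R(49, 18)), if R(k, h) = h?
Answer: -4123849/1116 ≈ -3695.2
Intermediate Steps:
-4123849/L(R(49, 18)) = -4123849/(1134 - 1*18) = -4123849/(1134 - 18) = -4123849/1116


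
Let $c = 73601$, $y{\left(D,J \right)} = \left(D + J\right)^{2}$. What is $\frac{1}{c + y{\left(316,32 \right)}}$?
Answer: $\frac{1}{194705} \approx 5.136 \cdot 10^{-6}$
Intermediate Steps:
$\frac{1}{c + y{\left(316,32 \right)}} = \frac{1}{73601 + \left(316 + 32\right)^{2}} = \frac{1}{73601 + 348^{2}} = \frac{1}{73601 + 121104} = \frac{1}{194705}$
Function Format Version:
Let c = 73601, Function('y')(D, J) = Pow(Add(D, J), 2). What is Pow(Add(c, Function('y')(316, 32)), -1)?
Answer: Rational(1, 194705) ≈ 5.1360e-6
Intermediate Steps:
Pow(Add(c, Function('y')(316, 32)), -1) = Pow(Add(73601, Pow(Add(316, 32), 2)), -1) = Pow(Add(73601, Pow(348, 2)), -1) = Pow(Add(73601, 121104), -1) = Pow(194705, -1) = Rational(1, 194705)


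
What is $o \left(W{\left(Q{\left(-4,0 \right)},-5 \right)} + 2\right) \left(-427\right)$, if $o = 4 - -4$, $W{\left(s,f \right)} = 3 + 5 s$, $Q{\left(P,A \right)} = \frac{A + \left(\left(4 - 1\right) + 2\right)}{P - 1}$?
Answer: $0$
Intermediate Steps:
$Q{\left(P,A \right)} = \frac{5 + A}{-1 + P}$ ($Q{\left(P,A \right)} = \frac{A + \left(3 + 2\right)}{-1 + P} = \frac{A + 5}{-1 + P} = \frac{5 + A}{-1 + P}$)
$o = 8$ ($o = 4 + 4 = 8$)
$o \left(W{\left(Q{\left(-4,0 \right)},-5 \right)} + 2\right) \left(-427\right) = 8 \left(\left(3 + 5 \frac{5 + 0}{-1 - 4}\right) + 2\right) \left(-427\right) = 8 \left(\left(3 + 5 \frac{1}{-5} \cdot 5\right) + 2\right) \left(-427\right) = 8 \left(\left(3 + 5 \left(\left(- \frac{1}{5}\right) 5\right)\right) + 2\right) \left(-427\right) = 8 \left(\left(3 + 5 \left(-1\right)\right) + 2\right) \left(-427\right) = 8 \left(\left(3 - 5\right) + 2\right) \left(-427\right) = 8 \left(-2 + 2\right) \left(-427\right) = 8 \cdot 0 \left(-427\right) = 0 \left(-427\right) = 0$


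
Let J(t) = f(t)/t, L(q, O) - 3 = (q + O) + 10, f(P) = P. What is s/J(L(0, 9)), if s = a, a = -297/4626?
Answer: -33/514 ≈ -0.064202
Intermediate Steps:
a = -33/514 (a = -297*1/4626 = -33/514 ≈ -0.064202)
L(q, O) = 13 + O + q (L(q, O) = 3 + ((q + O) + 10) = 3 + ((O + q) + 10) = 3 + (10 + O + q) = 13 + O + q)
s = -33/514 ≈ -0.064202
J(t) = 1 (J(t) = t/t = 1)
s/J(L(0, 9)) = -33/514/1 = -33/514*1 = -33/514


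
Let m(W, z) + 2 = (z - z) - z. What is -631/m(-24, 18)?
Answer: 631/20 ≈ 31.550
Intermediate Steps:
m(W, z) = -2 - z (m(W, z) = -2 + ((z - z) - z) = -2 + (0 - z) = -2 - z)
-631/m(-24, 18) = -631/(-2 - 1*18) = -631/(-2 - 18) = -631/(-20) = -631*(-1/20) = 631/20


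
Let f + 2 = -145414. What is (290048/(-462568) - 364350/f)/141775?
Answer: 2632479809/198676361656900 ≈ 1.3250e-5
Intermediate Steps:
f = -145416 (f = -2 - 145414 = -145416)
(290048/(-462568) - 364350/f)/141775 = (290048/(-462568) - 364350/(-145416))/141775 = (290048*(-1/462568) - 364350*(-1/145416))*(1/141775) = (-36256/57821 + 60725/24236)*(1/141775) = (2632479809/1401349756)*(1/141775) = 2632479809/198676361656900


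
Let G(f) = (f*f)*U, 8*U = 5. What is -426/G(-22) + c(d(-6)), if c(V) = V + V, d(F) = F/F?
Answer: 358/605 ≈ 0.59174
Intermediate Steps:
U = 5/8 (U = (⅛)*5 = 5/8 ≈ 0.62500)
d(F) = 1
c(V) = 2*V
G(f) = 5*f²/8 (G(f) = (f*f)*(5/8) = f²*(5/8) = 5*f²/8)
-426/G(-22) + c(d(-6)) = -426/((5/8)*(-22)²) + 2*1 = -426/((5/8)*484) + 2 = -426/(605/2) + 2 = (2/605)*(-426) + 2 = -852/605 + 2 = 358/605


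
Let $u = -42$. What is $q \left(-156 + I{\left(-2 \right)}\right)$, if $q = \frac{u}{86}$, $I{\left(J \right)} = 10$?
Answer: $\frac{3066}{43} \approx 71.302$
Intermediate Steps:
$q = - \frac{21}{43}$ ($q = - \frac{42}{86} = \left(-42\right) \frac{1}{86} = - \frac{21}{43} \approx -0.48837$)
$q \left(-156 + I{\left(-2 \right)}\right) = - \frac{21 \left(-156 + 10\right)}{43} = \left(- \frac{21}{43}\right) \left(-146\right) = \frac{3066}{43}$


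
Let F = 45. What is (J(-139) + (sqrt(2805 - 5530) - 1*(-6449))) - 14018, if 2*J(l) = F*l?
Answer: -21393/2 + 5*I*sqrt(109) ≈ -10697.0 + 52.202*I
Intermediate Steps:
J(l) = 45*l/2 (J(l) = (45*l)/2 = 45*l/2)
(J(-139) + (sqrt(2805 - 5530) - 1*(-6449))) - 14018 = ((45/2)*(-139) + (sqrt(2805 - 5530) - 1*(-6449))) - 14018 = (-6255/2 + (sqrt(-2725) + 6449)) - 14018 = (-6255/2 + (5*I*sqrt(109) + 6449)) - 14018 = (-6255/2 + (6449 + 5*I*sqrt(109))) - 14018 = (6643/2 + 5*I*sqrt(109)) - 14018 = -21393/2 + 5*I*sqrt(109)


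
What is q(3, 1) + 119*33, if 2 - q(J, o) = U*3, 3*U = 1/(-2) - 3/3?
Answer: 7861/2 ≈ 3930.5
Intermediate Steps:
U = -½ (U = (1/(-2) - 3/3)/3 = (1*(-½) - 3*⅓)/3 = (-½ - 1)/3 = (⅓)*(-3/2) = -½ ≈ -0.50000)
q(J, o) = 7/2 (q(J, o) = 2 - (-1)*3/2 = 2 - 1*(-3/2) = 2 + 3/2 = 7/2)
q(3, 1) + 119*33 = 7/2 + 119*33 = 7/2 + 3927 = 7861/2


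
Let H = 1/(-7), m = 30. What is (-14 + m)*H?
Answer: -16/7 ≈ -2.2857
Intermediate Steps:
H = -⅐ ≈ -0.14286
(-14 + m)*H = (-14 + 30)*(-⅐) = 16*(-⅐) = -16/7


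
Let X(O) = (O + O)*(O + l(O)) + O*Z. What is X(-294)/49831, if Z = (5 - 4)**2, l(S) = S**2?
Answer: -50651790/49831 ≈ -1016.5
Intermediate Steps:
Z = 1 (Z = 1**2 = 1)
X(O) = O + 2*O*(O + O**2) (X(O) = (O + O)*(O + O**2) + O*1 = (2*O)*(O + O**2) + O = 2*O*(O + O**2) + O = O + 2*O*(O + O**2))
X(-294)/49831 = -294*(1 + 2*(-294) + 2*(-294)**2)/49831 = -294*(1 - 588 + 2*86436)*(1/49831) = -294*(1 - 588 + 172872)*(1/49831) = -294*172285*(1/49831) = -50651790*1/49831 = -50651790/49831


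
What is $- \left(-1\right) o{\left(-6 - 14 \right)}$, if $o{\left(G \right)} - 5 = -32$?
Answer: $-27$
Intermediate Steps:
$o{\left(G \right)} = -27$ ($o{\left(G \right)} = 5 - 32 = -27$)
$- \left(-1\right) o{\left(-6 - 14 \right)} = - \left(-1\right) \left(-27\right) = \left(-1\right) 27 = -27$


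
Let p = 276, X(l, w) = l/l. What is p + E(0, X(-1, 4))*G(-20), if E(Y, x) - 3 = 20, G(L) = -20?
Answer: -184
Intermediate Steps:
X(l, w) = 1
E(Y, x) = 23 (E(Y, x) = 3 + 20 = 23)
p + E(0, X(-1, 4))*G(-20) = 276 + 23*(-20) = 276 - 460 = -184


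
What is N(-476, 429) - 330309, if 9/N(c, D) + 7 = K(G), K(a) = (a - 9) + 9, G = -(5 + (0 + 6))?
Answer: -660619/2 ≈ -3.3031e+5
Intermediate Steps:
G = -11 (G = -(5 + 6) = -1*11 = -11)
K(a) = a (K(a) = (-9 + a) + 9 = a)
N(c, D) = -½ (N(c, D) = 9/(-7 - 11) = 9/(-18) = 9*(-1/18) = -½)
N(-476, 429) - 330309 = -½ - 330309 = -660619/2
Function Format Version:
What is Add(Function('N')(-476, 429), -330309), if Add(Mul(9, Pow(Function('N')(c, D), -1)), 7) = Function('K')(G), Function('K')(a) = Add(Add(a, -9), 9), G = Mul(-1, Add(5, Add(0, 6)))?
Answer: Rational(-660619, 2) ≈ -3.3031e+5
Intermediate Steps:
G = -11 (G = Mul(-1, Add(5, 6)) = Mul(-1, 11) = -11)
Function('K')(a) = a (Function('K')(a) = Add(Add(-9, a), 9) = a)
Function('N')(c, D) = Rational(-1, 2) (Function('N')(c, D) = Mul(9, Pow(Add(-7, -11), -1)) = Mul(9, Pow(-18, -1)) = Mul(9, Rational(-1, 18)) = Rational(-1, 2))
Add(Function('N')(-476, 429), -330309) = Add(Rational(-1, 2), -330309) = Rational(-660619, 2)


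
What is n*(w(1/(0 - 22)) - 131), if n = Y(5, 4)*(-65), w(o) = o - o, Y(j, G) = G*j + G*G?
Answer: 306540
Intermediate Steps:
Y(j, G) = G² + G*j (Y(j, G) = G*j + G² = G² + G*j)
w(o) = 0
n = -2340 (n = (4*(4 + 5))*(-65) = (4*9)*(-65) = 36*(-65) = -2340)
n*(w(1/(0 - 22)) - 131) = -2340*(0 - 131) = -2340*(-131) = 306540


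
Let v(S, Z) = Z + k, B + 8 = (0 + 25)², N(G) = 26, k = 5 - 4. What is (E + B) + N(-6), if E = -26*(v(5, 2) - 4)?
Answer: 669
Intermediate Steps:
k = 1
B = 617 (B = -8 + (0 + 25)² = -8 + 25² = -8 + 625 = 617)
v(S, Z) = 1 + Z (v(S, Z) = Z + 1 = 1 + Z)
E = 26 (E = -26*((1 + 2) - 4) = -26*(3 - 4) = -26*(-1) = 26)
(E + B) + N(-6) = (26 + 617) + 26 = 643 + 26 = 669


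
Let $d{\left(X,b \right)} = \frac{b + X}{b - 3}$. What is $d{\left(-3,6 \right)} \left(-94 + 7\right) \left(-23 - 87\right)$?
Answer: $9570$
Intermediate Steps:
$d{\left(X,b \right)} = \frac{X + b}{-3 + b}$
$d{\left(-3,6 \right)} \left(-94 + 7\right) \left(-23 - 87\right) = \frac{-3 + 6}{-3 + 6} \left(-94 + 7\right) \left(-23 - 87\right) = \frac{1}{3} \cdot 3 \left(\left(-87\right) \left(-110\right)\right) = \frac{1}{3} \cdot 3 \cdot 9570 = 1 \cdot 9570 = 9570$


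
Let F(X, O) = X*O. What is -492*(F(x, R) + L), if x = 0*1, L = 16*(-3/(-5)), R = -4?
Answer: -23616/5 ≈ -4723.2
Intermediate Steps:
L = 48/5 (L = 16*(-3*(-⅕)) = 16*(⅗) = 48/5 ≈ 9.6000)
x = 0
F(X, O) = O*X
-492*(F(x, R) + L) = -492*(-4*0 + 48/5) = -492*(0 + 48/5) = -492*48/5 = -23616/5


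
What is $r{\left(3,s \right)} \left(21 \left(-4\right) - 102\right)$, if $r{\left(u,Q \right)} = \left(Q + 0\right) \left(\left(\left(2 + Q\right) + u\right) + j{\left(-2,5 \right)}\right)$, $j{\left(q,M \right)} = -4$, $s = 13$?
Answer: $-33852$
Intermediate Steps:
$r{\left(u,Q \right)} = Q \left(-2 + Q + u\right)$ ($r{\left(u,Q \right)} = \left(Q + 0\right) \left(\left(\left(2 + Q\right) + u\right) - 4\right) = Q \left(\left(2 + Q + u\right) - 4\right) = Q \left(-2 + Q + u\right)$)
$r{\left(3,s \right)} \left(21 \left(-4\right) - 102\right) = 13 \left(-2 + 13 + 3\right) \left(21 \left(-4\right) - 102\right) = 13 \cdot 14 \left(-84 - 102\right) = 182 \left(-186\right) = -33852$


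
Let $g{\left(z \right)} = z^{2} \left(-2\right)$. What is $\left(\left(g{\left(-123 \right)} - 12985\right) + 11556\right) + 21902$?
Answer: $-9785$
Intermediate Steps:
$g{\left(z \right)} = - 2 z^{2}$
$\left(\left(g{\left(-123 \right)} - 12985\right) + 11556\right) + 21902 = \left(\left(- 2 \left(-123\right)^{2} - 12985\right) + 11556\right) + 21902 = \left(\left(\left(-2\right) 15129 - 12985\right) + 11556\right) + 21902 = \left(\left(-30258 - 12985\right) + 11556\right) + 21902 = \left(-43243 + 11556\right) + 21902 = -31687 + 21902 = -9785$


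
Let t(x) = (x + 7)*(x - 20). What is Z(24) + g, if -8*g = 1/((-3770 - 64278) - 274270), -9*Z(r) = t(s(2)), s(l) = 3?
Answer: 155184163/8215632 ≈ 18.889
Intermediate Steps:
t(x) = (-20 + x)*(7 + x) (t(x) = (7 + x)*(-20 + x) = (-20 + x)*(7 + x))
Z(r) = 170/9 (Z(r) = -(-140 + 3**2 - 13*3)/9 = -(-140 + 9 - 39)/9 = -1/9*(-170) = 170/9)
g = 1/2738544 (g = -1/(8*((-3770 - 64278) - 274270)) = -1/(8*(-68048 - 274270)) = -1/8/(-342318) = -1/8*(-1/342318) = 1/2738544 ≈ 3.6516e-7)
Z(24) + g = 170/9 + 1/2738544 = 155184163/8215632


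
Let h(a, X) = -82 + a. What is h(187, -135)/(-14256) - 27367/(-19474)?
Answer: 64683197/46270224 ≈ 1.3979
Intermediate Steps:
h(187, -135)/(-14256) - 27367/(-19474) = (-82 + 187)/(-14256) - 27367/(-19474) = 105*(-1/14256) - 27367*(-1/19474) = -35/4752 + 27367/19474 = 64683197/46270224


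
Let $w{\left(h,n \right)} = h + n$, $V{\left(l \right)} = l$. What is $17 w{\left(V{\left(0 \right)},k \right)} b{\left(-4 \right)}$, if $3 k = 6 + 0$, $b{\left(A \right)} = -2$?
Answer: $-68$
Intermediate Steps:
$k = 2$ ($k = \frac{6 + 0}{3} = \frac{1}{3} \cdot 6 = 2$)
$17 w{\left(V{\left(0 \right)},k \right)} b{\left(-4 \right)} = 17 \left(0 + 2\right) \left(-2\right) = 17 \cdot 2 \left(-2\right) = 34 \left(-2\right) = -68$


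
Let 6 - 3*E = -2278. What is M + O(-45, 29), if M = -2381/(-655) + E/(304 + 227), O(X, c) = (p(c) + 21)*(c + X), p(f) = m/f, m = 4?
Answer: -10080434683/30259035 ≈ -333.14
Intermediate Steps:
E = 2284/3 (E = 2 - ⅓*(-2278) = 2 + 2278/3 = 2284/3 ≈ 761.33)
p(f) = 4/f
O(X, c) = (21 + 4/c)*(X + c) (O(X, c) = (4/c + 21)*(c + X) = (21 + 4/c)*(X + c))
M = 5288953/1043415 (M = -2381/(-655) + 2284/(3*(304 + 227)) = -2381*(-1/655) + (2284/3)/531 = 2381/655 + (2284/3)*(1/531) = 2381/655 + 2284/1593 = 5288953/1043415 ≈ 5.0689)
M + O(-45, 29) = 5288953/1043415 + (4 + 21*(-45) + 21*29 + 4*(-45)/29) = 5288953/1043415 + (4 - 945 + 609 + 4*(-45)*(1/29)) = 5288953/1043415 + (4 - 945 + 609 - 180/29) = 5288953/1043415 - 9808/29 = -10080434683/30259035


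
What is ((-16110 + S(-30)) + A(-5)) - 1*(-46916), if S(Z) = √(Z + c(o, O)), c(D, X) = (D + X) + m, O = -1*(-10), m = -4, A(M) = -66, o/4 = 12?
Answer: 30740 + 2*√6 ≈ 30745.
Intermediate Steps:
o = 48 (o = 4*12 = 48)
O = 10
c(D, X) = -4 + D + X (c(D, X) = (D + X) - 4 = -4 + D + X)
S(Z) = √(54 + Z) (S(Z) = √(Z + (-4 + 48 + 10)) = √(Z + 54) = √(54 + Z))
((-16110 + S(-30)) + A(-5)) - 1*(-46916) = ((-16110 + √(54 - 30)) - 66) - 1*(-46916) = ((-16110 + √24) - 66) + 46916 = ((-16110 + 2*√6) - 66) + 46916 = (-16176 + 2*√6) + 46916 = 30740 + 2*√6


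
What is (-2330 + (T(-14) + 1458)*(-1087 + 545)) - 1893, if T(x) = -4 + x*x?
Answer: -898523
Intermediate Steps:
T(x) = -4 + x²
(-2330 + (T(-14) + 1458)*(-1087 + 545)) - 1893 = (-2330 + ((-4 + (-14)²) + 1458)*(-1087 + 545)) - 1893 = (-2330 + ((-4 + 196) + 1458)*(-542)) - 1893 = (-2330 + (192 + 1458)*(-542)) - 1893 = (-2330 + 1650*(-542)) - 1893 = (-2330 - 894300) - 1893 = -896630 - 1893 = -898523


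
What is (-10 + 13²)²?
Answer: 25281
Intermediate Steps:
(-10 + 13²)² = (-10 + 169)² = 159² = 25281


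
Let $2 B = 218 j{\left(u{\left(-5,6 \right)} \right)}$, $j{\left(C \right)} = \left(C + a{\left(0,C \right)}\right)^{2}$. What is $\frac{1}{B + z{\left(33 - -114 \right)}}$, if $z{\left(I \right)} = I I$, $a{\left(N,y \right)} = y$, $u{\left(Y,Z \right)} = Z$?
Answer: $\frac{1}{37305} \approx 2.6806 \cdot 10^{-5}$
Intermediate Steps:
$j{\left(C \right)} = 4 C^{2}$ ($j{\left(C \right)} = \left(C + C\right)^{2} = \left(2 C\right)^{2} = 4 C^{2}$)
$z{\left(I \right)} = I^{2}$
$B = 15696$ ($B = \frac{218 \cdot 4 \cdot 6^{2}}{2} = \frac{218 \cdot 4 \cdot 36}{2} = \frac{218 \cdot 144}{2} = \frac{1}{2} \cdot 31392 = 15696$)
$\frac{1}{B + z{\left(33 - -114 \right)}} = \frac{1}{15696 + \left(33 - -114\right)^{2}} = \frac{1}{15696 + \left(33 + 114\right)^{2}} = \frac{1}{15696 + 147^{2}} = \frac{1}{15696 + 21609} = \frac{1}{37305}$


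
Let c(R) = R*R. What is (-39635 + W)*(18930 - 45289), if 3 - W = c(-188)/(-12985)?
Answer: 13563977013184/12985 ≈ 1.0446e+9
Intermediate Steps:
c(R) = R²
W = 74299/12985 (W = 3 - (-188)²/(-12985) = 3 - 35344*(-1)/12985 = 3 - 1*(-35344/12985) = 3 + 35344/12985 = 74299/12985 ≈ 5.7219)
(-39635 + W)*(18930 - 45289) = (-39635 + 74299/12985)*(18930 - 45289) = -514586176/12985*(-26359) = 13563977013184/12985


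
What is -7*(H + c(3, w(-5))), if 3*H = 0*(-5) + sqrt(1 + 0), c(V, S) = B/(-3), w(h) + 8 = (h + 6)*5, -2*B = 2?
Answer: -14/3 ≈ -4.6667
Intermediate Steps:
B = -1 (B = -1/2*2 = -1)
w(h) = 22 + 5*h (w(h) = -8 + (h + 6)*5 = -8 + (6 + h)*5 = -8 + (30 + 5*h) = 22 + 5*h)
c(V, S) = 1/3 (c(V, S) = -1/(-3) = -1*(-1/3) = 1/3)
H = 1/3 (H = (0*(-5) + sqrt(1 + 0))/3 = (0 + sqrt(1))/3 = (0 + 1)/3 = (1/3)*1 = 1/3 ≈ 0.33333)
-7*(H + c(3, w(-5))) = -7*(1/3 + 1/3) = -7*2/3 = -14/3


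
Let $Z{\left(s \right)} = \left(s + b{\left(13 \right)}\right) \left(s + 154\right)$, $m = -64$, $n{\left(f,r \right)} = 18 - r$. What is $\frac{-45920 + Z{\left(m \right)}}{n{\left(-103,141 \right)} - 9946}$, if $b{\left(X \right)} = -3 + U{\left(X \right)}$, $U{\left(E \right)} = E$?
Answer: $\frac{50780}{10069} \approx 5.0432$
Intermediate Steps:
$b{\left(X \right)} = -3 + X$
$Z{\left(s \right)} = \left(10 + s\right) \left(154 + s\right)$ ($Z{\left(s \right)} = \left(s + \left(-3 + 13\right)\right) \left(s + 154\right) = \left(s + 10\right) \left(154 + s\right) = \left(10 + s\right) \left(154 + s\right)$)
$\frac{-45920 + Z{\left(m \right)}}{n{\left(-103,141 \right)} - 9946} = \frac{-45920 + \left(1540 + \left(-64\right)^{2} + 164 \left(-64\right)\right)}{\left(18 - 141\right) - 9946} = \frac{-45920 + \left(1540 + 4096 - 10496\right)}{\left(18 - 141\right) - 9946} = \frac{-45920 - 4860}{-123 - 9946} = - \frac{50780}{-10069} = \left(-50780\right) \left(- \frac{1}{10069}\right) = \frac{50780}{10069}$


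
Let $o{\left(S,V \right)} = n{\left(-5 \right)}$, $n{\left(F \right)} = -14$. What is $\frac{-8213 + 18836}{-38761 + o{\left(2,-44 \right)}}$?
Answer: $- \frac{3541}{12925} \approx -0.27397$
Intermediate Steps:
$o{\left(S,V \right)} = -14$
$\frac{-8213 + 18836}{-38761 + o{\left(2,-44 \right)}} = \frac{-8213 + 18836}{-38761 - 14} = \frac{10623}{-38775} = 10623 \left(- \frac{1}{38775}\right) = - \frac{3541}{12925}$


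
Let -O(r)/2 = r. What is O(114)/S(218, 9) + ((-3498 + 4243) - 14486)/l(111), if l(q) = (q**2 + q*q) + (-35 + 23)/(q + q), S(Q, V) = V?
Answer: -70818403/2735256 ≈ -25.891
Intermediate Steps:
O(r) = -2*r
l(q) = -6/q + 2*q**2 (l(q) = (q**2 + q**2) - 12*1/(2*q) = 2*q**2 - 6/q = -6/q + 2*q**2)
O(114)/S(218, 9) + ((-3498 + 4243) - 14486)/l(111) = -2*114/9 + ((-3498 + 4243) - 14486)/((2*(-3 + 111**3)/111)) = -228*1/9 + (745 - 14486)/((2*(1/111)*(-3 + 1367631))) = -76/3 - 13741/(2*(1/111)*1367628) = -76/3 - 13741/911752/37 = -76/3 - 13741*37/911752 = -76/3 - 508417/911752 = -70818403/2735256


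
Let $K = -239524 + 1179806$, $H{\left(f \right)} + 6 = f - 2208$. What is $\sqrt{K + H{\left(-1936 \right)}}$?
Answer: $2 \sqrt{234033} \approx 967.54$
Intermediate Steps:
$H{\left(f \right)} = -2214 + f$ ($H{\left(f \right)} = -6 + \left(f - 2208\right) = -6 + \left(-2208 + f\right) = -2214 + f$)
$K = 940282$
$\sqrt{K + H{\left(-1936 \right)}} = \sqrt{940282 - 4150} = \sqrt{936132} = 2 \sqrt{234033}$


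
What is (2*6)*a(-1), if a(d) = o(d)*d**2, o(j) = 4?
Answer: 48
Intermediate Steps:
a(d) = 4*d**2
(2*6)*a(-1) = (2*6)*(4*(-1)**2) = 12*(4*1) = 12*4 = 48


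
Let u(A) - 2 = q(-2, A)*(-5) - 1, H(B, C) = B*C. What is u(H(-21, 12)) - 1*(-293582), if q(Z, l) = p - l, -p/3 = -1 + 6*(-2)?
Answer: 292128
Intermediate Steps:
p = 39 (p = -3*(-1 + 6*(-2)) = -3*(-1 - 12) = -3*(-13) = 39)
q(Z, l) = 39 - l
u(A) = -194 + 5*A (u(A) = 2 + ((39 - A)*(-5) - 1) = 2 + ((-195 + 5*A) - 1) = 2 + (-196 + 5*A) = -194 + 5*A)
u(H(-21, 12)) - 1*(-293582) = (-194 + 5*(-21*12)) - 1*(-293582) = (-194 + 5*(-252)) + 293582 = (-194 - 1260) + 293582 = -1454 + 293582 = 292128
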